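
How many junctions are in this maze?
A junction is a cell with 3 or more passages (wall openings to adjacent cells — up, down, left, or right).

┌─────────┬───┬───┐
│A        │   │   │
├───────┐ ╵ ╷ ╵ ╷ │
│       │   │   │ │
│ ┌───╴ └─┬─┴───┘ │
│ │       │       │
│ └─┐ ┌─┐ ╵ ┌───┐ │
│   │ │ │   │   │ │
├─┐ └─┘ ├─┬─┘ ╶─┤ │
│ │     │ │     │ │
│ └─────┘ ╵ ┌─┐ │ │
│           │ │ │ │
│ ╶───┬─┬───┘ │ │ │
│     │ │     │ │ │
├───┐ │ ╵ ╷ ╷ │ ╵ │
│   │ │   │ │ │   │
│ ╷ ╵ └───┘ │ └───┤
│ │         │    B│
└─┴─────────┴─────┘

Checking each cell for number of passages:

Junctions found (3+ passages):
  (2, 2): 3 passages
  (2, 3): 3 passages
  (2, 8): 3 passages
  (4, 6): 3 passages
  (5, 0): 3 passages
  (5, 4): 3 passages
  (6, 5): 3 passages
  (6, 6): 3 passages
  (8, 2): 3 passages
Total junctions: 9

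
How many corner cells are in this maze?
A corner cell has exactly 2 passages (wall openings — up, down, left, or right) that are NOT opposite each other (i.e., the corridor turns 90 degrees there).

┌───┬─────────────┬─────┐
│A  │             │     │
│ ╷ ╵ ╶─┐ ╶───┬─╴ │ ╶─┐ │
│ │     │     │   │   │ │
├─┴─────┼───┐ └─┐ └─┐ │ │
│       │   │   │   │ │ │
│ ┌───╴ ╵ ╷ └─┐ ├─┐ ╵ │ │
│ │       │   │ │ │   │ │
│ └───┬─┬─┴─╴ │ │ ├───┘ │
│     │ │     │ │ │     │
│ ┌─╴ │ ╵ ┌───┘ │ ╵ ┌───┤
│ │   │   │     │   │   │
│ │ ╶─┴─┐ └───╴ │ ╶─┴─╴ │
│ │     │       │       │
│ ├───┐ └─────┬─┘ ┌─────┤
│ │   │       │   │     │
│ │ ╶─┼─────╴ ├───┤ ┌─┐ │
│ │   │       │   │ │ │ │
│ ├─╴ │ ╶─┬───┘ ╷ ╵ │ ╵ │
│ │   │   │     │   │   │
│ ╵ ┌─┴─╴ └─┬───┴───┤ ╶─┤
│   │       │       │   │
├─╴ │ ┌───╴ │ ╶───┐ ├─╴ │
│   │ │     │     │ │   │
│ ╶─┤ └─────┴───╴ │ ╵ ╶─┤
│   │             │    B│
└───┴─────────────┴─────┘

Counting corner cells (2 non-opposite passages):
Total corners: 77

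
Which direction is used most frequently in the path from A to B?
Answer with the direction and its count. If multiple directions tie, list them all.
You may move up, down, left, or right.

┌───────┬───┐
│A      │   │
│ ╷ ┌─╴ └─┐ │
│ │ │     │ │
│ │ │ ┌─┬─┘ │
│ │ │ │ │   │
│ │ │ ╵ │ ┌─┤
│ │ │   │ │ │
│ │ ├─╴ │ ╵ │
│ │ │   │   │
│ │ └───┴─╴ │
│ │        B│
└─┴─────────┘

Directions: right, down, down, down, down, down, right, right, right, right
Counts: {'right': 5, 'down': 5}
Most common: down and right (tied at 5 times each)

Solution:

┌───────┬───┐
│A ↓    │   │
│ ╷ ┌─╴ └─┐ │
│ │↓│     │ │
│ │ │ ┌─┬─┘ │
│ │↓│ │ │   │
│ │ │ ╵ │ ┌─┤
│ │↓│   │ │ │
│ │ ├─╴ │ ╵ │
│ │↓│   │   │
│ │ └───┴─╴ │
│ │↳ → → → B│
└─┴─────────┘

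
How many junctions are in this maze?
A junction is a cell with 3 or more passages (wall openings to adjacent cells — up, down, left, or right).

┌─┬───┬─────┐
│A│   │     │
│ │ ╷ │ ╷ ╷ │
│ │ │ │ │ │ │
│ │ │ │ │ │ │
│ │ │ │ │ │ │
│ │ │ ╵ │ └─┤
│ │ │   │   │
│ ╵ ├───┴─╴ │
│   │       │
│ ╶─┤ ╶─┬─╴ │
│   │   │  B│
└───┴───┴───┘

Checking each cell for number of passages:

Junctions found (3+ passages):
  (0, 4): 3 passages
  (4, 0): 3 passages
  (4, 5): 3 passages
Total junctions: 3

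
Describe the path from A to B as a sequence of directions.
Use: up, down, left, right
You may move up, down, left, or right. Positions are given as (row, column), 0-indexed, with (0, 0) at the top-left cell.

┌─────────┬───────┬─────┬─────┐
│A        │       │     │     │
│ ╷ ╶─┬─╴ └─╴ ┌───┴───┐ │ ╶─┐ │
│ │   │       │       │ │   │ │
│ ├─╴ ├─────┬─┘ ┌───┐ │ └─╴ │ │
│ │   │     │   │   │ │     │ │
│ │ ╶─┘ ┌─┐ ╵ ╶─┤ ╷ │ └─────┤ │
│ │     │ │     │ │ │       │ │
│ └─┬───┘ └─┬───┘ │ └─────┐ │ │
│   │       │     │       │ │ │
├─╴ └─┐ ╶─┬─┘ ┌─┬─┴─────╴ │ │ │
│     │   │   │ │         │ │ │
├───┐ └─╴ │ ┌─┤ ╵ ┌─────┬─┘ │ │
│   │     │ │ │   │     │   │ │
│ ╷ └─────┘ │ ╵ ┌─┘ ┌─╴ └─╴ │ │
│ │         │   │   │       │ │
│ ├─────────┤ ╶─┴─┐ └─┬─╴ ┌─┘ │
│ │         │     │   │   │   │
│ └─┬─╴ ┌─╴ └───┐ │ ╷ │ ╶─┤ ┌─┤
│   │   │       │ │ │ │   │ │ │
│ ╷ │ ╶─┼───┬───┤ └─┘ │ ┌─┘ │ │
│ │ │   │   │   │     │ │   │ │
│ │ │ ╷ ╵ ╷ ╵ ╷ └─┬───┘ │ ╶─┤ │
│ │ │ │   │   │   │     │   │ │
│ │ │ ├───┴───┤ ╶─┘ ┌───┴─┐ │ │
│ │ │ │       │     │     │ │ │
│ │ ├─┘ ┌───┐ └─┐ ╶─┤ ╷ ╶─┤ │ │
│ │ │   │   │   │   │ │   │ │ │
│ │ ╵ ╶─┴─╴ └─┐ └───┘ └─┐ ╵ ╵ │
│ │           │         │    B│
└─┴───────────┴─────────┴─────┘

Finding the path and converting it to directions:
Path through cells: (0,0) → (0,1) → (1,1) → (1,2) → (2,2) → (2,1) → (3,1) → (3,2) → (3,3) → (2,3) → (2,4) → (2,5) → (3,5) → (3,6) → (2,6) → (2,7) → (1,7) → (1,8) → (1,9) → (1,10) → (2,10) → (3,10) → (3,11) → (3,12) → (3,13) → (4,13) → (5,13) → (6,13) → (7,13) → (7,12) → (7,11) → (6,11) → (6,10) → (6,9) → (7,9) → (8,9) → (8,10) → (9,10) → (10,10) → (10,9) → (10,8) → (9,8) → (8,8) → (8,7) → (8,6) → (7,6) → (7,7) → (6,7) → (6,8) → (5,8) → (5,9) → (5,10) → (5,11) → (5,12) → (4,12) → (4,11) → (4,10) → (4,9) → (3,9) → (2,9) → (2,8) → (3,8) → (4,8) → (4,7) → (4,6) → (5,6) → (5,5) → (6,5) → (7,5) → (7,4) → (7,3) → (7,2) → (7,1) → (6,1) → (6,0) → (7,0) → (8,0) → (9,0) → (9,1) → (10,1) → (11,1) → (12,1) → (13,1) → (14,1) → (14,2) → (13,2) → (13,3) → (12,3) → (12,4) → (12,5) → (12,6) → (13,6) → (13,7) → (14,7) → (14,8) → (14,9) → (14,10) → (13,10) → (12,10) → (12,11) → (13,11) → (13,12) → (14,12) → (14,13) → (14,14)
Directions: right, down, right, down, left, down, right, right, up, right, right, down, right, up, right, up, right, right, right, down, down, right, right, right, down, down, down, down, left, left, up, left, left, down, down, right, down, down, left, left, up, up, left, left, up, right, up, right, up, right, right, right, right, up, left, left, left, up, up, left, down, down, left, left, down, left, down, down, left, left, left, left, up, left, down, down, down, right, down, down, down, down, down, right, up, right, up, right, right, right, down, right, down, right, right, right, up, up, right, down, right, down, right, right

Solution:

┌─────────┬───────┬─────┬─────┐
│A ↓      │       │     │     │
│ ╷ ╶─┬─╴ └─╴ ┌───┴───┐ │ ╶─┐ │
│ │↳ ↓│       │↱ → → ↓│ │   │ │
│ ├─╴ ├─────┬─┘ ┌───┐ │ └─╴ │ │
│ │↓ ↲│↱ → ↓│↱ ↑│↓ ↰│↓│     │ │
│ │ ╶─┘ ┌─┐ ╵ ╶─┤ ╷ │ └─────┤ │
│ │↳ → ↑│ │↳ ↑  │↓│↑│↳ → → ↓│ │
│ └─┬───┘ └─┬───┘ │ └─────┐ │ │
│   │       │↓ ← ↲│↑ ← ← ↰│↓│ │
├─╴ └─┐ ╶─┬─┘ ┌─┬─┴─────╴ │ │ │
│     │   │↓ ↲│ │↱ → → → ↑│↓│ │
├───┐ └─╴ │ ┌─┤ ╵ ┌─────┬─┘ │ │
│↓ ↰│     │↓│ │↱ ↑│↓ ← ↰│  ↓│ │
│ ╷ └─────┘ │ ╵ ┌─┘ ┌─╴ └─╴ │ │
│↓│↑ ← ← ← ↲│↱ ↑│  ↓│  ↑ ← ↲│ │
│ ├─────────┤ ╶─┴─┐ └─┬─╴ ┌─┘ │
│↓│         │↑ ← ↰│↳ ↓│   │   │
│ └─┬─╴ ┌─╴ └───┐ │ ╷ │ ╶─┤ ┌─┤
│↳ ↓│   │       │↑│ │↓│   │ │ │
│ ╷ │ ╶─┼───┬───┤ └─┘ │ ┌─┘ │ │
│ │↓│   │   │   │↑ ← ↲│ │   │ │
│ │ │ ╷ ╵ ╷ ╵ ╷ └─┬───┘ │ ╶─┤ │
│ │↓│ │   │   │   │     │   │ │
│ │ │ ├───┴───┤ ╶─┘ ┌───┴─┐ │ │
│ │↓│ │↱ → → ↓│     │↱ ↓  │ │ │
│ │ ├─┘ ┌───┐ └─┐ ╶─┤ ╷ ╶─┤ │ │
│ │↓│↱ ↑│   │↳ ↓│   │↑│↳ ↓│ │ │
│ │ ╵ ╶─┴─╴ └─┐ └───┘ └─┐ ╵ ╵ │
│ │↳ ↑        │↳ → → ↑  │↳ → B│
└─┴───────────┴─────────┴─────┘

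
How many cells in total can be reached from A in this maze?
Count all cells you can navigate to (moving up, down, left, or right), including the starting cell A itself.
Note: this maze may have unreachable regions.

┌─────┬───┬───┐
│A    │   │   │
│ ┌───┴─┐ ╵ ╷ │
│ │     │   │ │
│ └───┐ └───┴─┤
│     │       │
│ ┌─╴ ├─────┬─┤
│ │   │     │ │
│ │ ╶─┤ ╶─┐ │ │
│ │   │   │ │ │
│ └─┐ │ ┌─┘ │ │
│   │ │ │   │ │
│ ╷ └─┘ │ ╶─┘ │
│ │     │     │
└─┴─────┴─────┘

Using BFS/flood-fill to find all reachable cells from A:
Maze size: 7 × 7 = 49 total cells
14 cell(s) are walled off and cannot be reached from A.
Reachable cells: 35

Reachable region (· marks reachable cells):

┌─────┬───┬───┐
│A · ·│   │   │
│ ┌───┴─┐ ╵ ╷ │
│·│     │   │ │
│ └───┐ └───┴─┤
│· · ·│       │
│ ┌─╴ ├─────┬─┤
│·│· ·│· · ·│·│
│ │ ╶─┤ ╶─┐ │ │
│·│· ·│· ·│·│·│
│ └─┐ │ ┌─┘ │ │
│· ·│·│·│· ·│·│
│ ╷ └─┘ │ ╶─┘ │
│·│· · ·│· · ·│
└─┴─────┴─────┘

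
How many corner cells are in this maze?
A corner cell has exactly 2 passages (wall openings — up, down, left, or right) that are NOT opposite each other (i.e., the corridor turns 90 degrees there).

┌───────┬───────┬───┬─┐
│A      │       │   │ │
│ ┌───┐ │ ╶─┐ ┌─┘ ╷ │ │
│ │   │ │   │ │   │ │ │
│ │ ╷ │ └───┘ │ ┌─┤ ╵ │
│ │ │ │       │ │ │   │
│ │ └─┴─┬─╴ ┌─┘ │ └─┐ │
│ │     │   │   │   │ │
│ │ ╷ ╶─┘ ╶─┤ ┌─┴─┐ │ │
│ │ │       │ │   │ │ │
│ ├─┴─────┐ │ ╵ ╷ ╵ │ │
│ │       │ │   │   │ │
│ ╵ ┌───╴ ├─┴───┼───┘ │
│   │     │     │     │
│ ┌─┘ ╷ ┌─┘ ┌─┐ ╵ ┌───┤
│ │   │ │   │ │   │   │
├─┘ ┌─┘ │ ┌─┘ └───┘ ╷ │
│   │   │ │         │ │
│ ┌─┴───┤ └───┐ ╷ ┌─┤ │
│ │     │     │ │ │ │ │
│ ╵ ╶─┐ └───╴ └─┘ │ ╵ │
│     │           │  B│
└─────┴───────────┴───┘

Counting corner cells (2 non-opposite passages):
Total corners: 57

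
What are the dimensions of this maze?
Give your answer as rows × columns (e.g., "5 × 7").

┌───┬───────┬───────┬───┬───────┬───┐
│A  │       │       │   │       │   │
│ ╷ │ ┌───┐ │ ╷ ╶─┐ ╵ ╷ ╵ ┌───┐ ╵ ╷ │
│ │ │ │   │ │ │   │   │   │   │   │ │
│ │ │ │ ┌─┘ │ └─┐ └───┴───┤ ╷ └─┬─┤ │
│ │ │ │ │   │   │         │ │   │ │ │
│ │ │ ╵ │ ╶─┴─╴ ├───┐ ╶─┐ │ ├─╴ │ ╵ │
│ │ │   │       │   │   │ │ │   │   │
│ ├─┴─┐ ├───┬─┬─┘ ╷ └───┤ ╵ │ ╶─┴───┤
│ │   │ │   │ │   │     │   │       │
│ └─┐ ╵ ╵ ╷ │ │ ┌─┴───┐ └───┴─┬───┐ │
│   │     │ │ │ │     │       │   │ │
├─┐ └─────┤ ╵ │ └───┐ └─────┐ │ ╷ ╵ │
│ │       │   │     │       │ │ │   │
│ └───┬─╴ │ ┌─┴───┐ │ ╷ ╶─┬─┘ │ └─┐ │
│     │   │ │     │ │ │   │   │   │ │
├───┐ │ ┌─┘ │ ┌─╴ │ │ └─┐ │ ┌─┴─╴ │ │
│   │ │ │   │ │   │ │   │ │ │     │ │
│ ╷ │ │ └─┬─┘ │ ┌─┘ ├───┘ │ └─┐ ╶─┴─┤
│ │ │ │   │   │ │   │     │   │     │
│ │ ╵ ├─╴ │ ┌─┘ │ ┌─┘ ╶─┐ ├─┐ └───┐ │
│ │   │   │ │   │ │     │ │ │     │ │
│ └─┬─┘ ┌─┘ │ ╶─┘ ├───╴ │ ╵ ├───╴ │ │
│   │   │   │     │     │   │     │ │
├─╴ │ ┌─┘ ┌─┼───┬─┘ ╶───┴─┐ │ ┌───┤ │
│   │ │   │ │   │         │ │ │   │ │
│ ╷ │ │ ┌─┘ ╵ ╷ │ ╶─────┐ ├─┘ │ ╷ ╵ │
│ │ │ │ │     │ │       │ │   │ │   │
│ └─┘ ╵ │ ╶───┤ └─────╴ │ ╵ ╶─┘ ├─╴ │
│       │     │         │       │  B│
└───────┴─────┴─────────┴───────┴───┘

Counting the maze dimensions:
Rows (vertical): 15
Columns (horizontal): 18
Dimensions: 15 × 18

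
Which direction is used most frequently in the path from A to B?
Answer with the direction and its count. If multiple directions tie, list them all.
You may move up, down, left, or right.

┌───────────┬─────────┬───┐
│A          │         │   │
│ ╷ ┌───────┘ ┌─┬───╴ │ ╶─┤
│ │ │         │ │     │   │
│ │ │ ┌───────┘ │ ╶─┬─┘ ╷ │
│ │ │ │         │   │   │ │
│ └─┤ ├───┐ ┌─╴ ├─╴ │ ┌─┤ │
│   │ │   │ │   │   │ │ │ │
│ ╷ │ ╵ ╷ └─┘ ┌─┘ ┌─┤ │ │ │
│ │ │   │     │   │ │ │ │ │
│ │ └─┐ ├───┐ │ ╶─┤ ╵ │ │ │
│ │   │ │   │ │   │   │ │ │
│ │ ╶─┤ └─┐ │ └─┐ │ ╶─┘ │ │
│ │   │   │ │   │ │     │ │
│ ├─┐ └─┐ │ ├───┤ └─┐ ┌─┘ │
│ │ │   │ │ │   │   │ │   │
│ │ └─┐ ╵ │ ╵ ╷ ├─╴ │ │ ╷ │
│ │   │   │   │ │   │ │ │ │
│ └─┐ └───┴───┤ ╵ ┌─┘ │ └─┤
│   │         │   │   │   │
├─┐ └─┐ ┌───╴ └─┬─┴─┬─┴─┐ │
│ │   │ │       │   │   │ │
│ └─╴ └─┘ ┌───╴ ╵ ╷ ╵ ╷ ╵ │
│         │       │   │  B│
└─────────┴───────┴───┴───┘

Directions: down, down, down, down, down, down, down, down, down, right, down, right, down, right, right, up, right, right, right, down, right, up, right, down, right, up, right, down, right
Counts: {'down': 14, 'right': 12, 'up': 3}
Most common: down (14 times)

Solution:

┌───────────┬─────────┬───┐
│A          │         │   │
│ ╷ ┌───────┘ ┌─┬───╴ │ ╶─┤
│↓│ │         │ │     │   │
│ │ │ ┌───────┘ │ ╶─┬─┘ ╷ │
│↓│ │ │         │   │   │ │
│ └─┤ ├───┐ ┌─╴ ├─╴ │ ┌─┤ │
│↓  │ │   │ │   │   │ │ │ │
│ ╷ │ ╵ ╷ └─┘ ┌─┘ ┌─┤ │ │ │
│↓│ │   │     │   │ │ │ │ │
│ │ └─┐ ├───┐ │ ╶─┤ ╵ │ │ │
│↓│   │ │   │ │   │   │ │ │
│ │ ╶─┤ └─┐ │ └─┐ │ ╶─┘ │ │
│↓│   │   │ │   │ │     │ │
│ ├─┐ └─┐ │ ├───┤ └─┐ ┌─┘ │
│↓│ │   │ │ │   │   │ │   │
│ │ └─┐ ╵ │ ╵ ╷ ├─╴ │ │ ╷ │
│↓│   │   │   │ │   │ │ │ │
│ └─┐ └───┴───┤ ╵ ┌─┘ │ └─┤
│↳ ↓│         │   │   │   │
├─┐ └─┐ ┌───╴ └─┬─┴─┬─┴─┐ │
│ │↳ ↓│ │↱ → → ↓│↱ ↓│↱ ↓│ │
│ └─╴ └─┘ ┌───╴ ╵ ╷ ╵ ╷ ╵ │
│    ↳ → ↑│    ↳ ↑│↳ ↑│↳ B│
└─────────┴───────┴───┴───┘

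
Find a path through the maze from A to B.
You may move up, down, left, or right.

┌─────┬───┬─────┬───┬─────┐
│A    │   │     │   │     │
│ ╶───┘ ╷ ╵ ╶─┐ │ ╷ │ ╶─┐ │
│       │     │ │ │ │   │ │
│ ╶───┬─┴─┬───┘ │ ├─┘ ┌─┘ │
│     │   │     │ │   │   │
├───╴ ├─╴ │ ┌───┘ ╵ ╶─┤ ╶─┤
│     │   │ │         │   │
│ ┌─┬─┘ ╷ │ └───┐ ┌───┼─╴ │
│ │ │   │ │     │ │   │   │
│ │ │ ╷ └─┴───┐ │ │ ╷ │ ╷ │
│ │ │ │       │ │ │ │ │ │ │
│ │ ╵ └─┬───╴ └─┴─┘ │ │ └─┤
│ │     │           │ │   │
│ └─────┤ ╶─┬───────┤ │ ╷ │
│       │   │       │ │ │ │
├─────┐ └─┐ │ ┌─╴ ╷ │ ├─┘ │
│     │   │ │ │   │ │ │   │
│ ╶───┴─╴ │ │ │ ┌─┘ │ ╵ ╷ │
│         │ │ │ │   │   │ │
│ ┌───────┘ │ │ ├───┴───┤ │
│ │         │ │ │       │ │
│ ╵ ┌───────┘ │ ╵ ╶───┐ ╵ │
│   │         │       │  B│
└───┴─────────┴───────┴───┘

Finding the shortest path through the maze:
Path length: 53 steps
Directions: down → down → right → right → down → left → left → down → down → down → down → right → right → right → down → right → down → left → left → left → left → down → down → right → up → right → right → right → right → up → up → up → left → up → right → right → right → right → right → up → up → right → down → down → down → down → down → right → up → right → down → down → down

Solution:

┌─────┬───┬─────┬───┬─────┐
│A    │   │     │   │     │
│ ╶───┘ ╷ ╵ ╶─┐ │ ╷ │ ╶─┐ │
│↓      │     │ │ │ │   │ │
│ ╶───┬─┴─┬───┘ │ ├─┘ ┌─┘ │
│↳ → ↓│   │     │ │   │   │
├───╴ ├─╴ │ ┌───┘ ╵ ╶─┤ ╶─┤
│↓ ← ↲│   │ │         │   │
│ ┌─┬─┘ ╷ │ └───┐ ┌───┼─╴ │
│↓│ │   │ │     │ │↱ ↓│   │
│ │ │ ╷ └─┴───┐ │ │ ╷ │ ╷ │
│↓│ │ │       │ │ │↑│↓│ │ │
│ │ ╵ └─┬───╴ └─┴─┘ │ │ └─┤
│↓│     │↱ → → → → ↑│↓│   │
│ └─────┤ ╶─┬───────┤ │ ╷ │
│↳ → → ↓│↑ ↰│       │↓│ │ │
├─────┐ └─┐ │ ┌─╴ ╷ │ ├─┘ │
│     │↳ ↓│↑│ │   │ │↓│↱ ↓│
│ ╶───┴─╴ │ │ │ ┌─┘ │ ╵ ╷ │
│↓ ← ← ← ↲│↑│ │ │   │↳ ↑│↓│
│ ┌───────┘ │ │ ├───┴───┤ │
│↓│↱ → → → ↑│ │ │       │↓│
│ ╵ ┌───────┘ │ ╵ ╶───┐ ╵ │
│↳ ↑│         │       │  B│
└───┴─────────┴───────┴───┘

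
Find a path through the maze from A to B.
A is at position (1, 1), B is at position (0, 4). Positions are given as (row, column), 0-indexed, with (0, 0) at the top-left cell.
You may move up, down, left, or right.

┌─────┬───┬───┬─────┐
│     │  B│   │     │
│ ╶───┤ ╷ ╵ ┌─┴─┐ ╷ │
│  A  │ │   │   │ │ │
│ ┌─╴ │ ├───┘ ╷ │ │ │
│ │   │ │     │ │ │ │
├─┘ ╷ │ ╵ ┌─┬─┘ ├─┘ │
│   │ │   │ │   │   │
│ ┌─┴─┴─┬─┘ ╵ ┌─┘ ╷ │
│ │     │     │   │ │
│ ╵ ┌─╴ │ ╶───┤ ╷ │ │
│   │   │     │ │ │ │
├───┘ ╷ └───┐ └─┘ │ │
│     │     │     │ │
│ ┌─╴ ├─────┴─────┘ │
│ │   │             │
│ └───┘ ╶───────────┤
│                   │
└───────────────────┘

Finding the shortest path from (1, 1) to (0, 4):
Path length: 58 steps
Directions: right → down → left → down → left → down → down → right → up → right → right → down → left → down → left → left → down → down → right → right → right → up → right → right → right → right → right → right → up → up → up → up → left → down → down → down → left → left → up → left → left → up → right → right → up → right → up → up → left → down → left → left → down → left → up → up → up → right

Solution:

┌─────┬───┬───┬─────┐
│     │↱ B│   │     │
│ ╶───┤ ╷ ╵ ┌─┴─┐ ╷ │
│  A ↓│↑│   │↓ ↰│ │ │
│ ┌─╴ │ ├───┘ ╷ │ │ │
│ │↓ ↲│↑│↓ ← ↲│↑│ │ │
├─┘ ╷ │ ╵ ┌─┬─┘ ├─┘ │
│↓ ↲│ │↑ ↲│ │↱ ↑│↓ ↰│
│ ┌─┴─┴─┬─┘ ╵ ┌─┘ ╷ │
│↓│↱ → ↓│↱ → ↑│  ↓│↑│
│ ╵ ┌─╴ │ ╶───┤ ╷ │ │
│↳ ↑│↓ ↲│↑ ← ↰│ │↓│↑│
├───┘ ╷ └───┐ └─┘ │ │
│↓ ← ↲│     │↑ ← ↲│↑│
│ ┌─╴ ├─────┴─────┘ │
│↓│   │↱ → → → → → ↑│
│ └───┘ ╶───────────┤
│↳ → → ↑            │
└───────────────────┘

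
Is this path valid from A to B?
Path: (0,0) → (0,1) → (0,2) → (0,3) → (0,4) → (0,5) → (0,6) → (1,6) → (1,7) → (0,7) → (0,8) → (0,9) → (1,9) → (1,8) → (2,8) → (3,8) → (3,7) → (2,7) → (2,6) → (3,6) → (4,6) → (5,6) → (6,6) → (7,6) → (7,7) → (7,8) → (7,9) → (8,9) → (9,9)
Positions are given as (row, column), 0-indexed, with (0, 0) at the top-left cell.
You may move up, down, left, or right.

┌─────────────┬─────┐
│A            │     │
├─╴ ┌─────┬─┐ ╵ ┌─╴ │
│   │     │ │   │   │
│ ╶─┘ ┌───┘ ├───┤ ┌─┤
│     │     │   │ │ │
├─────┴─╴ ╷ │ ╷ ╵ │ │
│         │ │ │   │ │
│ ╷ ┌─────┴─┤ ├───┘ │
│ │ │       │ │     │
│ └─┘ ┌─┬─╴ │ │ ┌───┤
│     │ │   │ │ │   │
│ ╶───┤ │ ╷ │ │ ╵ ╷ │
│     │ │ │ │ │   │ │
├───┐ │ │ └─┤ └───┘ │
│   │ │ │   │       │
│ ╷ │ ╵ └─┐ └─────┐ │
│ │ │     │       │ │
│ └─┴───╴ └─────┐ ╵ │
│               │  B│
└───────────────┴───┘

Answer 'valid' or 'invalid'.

Checking path validity:
Result: All consecutive moves are passable.

valid

Correct solution:

┌─────────────┬─────┐
│A → → → → → ↓│↱ → ↓│
├─╴ ┌─────┬─┐ ╵ ┌─╴ │
│   │     │ │↳ ↑│↓ ↲│
│ ╶─┘ ┌───┘ ├───┤ ┌─┤
│     │     │↓ ↰│↓│ │
├─────┴─╴ ╷ │ ╷ ╵ │ │
│         │ │↓│↑ ↲│ │
│ ╷ ┌─────┴─┤ ├───┘ │
│ │ │       │↓│     │
│ └─┘ ┌─┬─╴ │ │ ┌───┤
│     │ │   │↓│ │   │
│ ╶───┤ │ ╷ │ │ ╵ ╷ │
│     │ │ │ │↓│   │ │
├───┐ │ │ └─┤ └───┘ │
│   │ │ │   │↳ → → ↓│
│ ╷ │ ╵ └─┐ └─────┐ │
│ │ │     │       │↓│
│ └─┴───╴ └─────┐ ╵ │
│               │  B│
└───────────────┴───┘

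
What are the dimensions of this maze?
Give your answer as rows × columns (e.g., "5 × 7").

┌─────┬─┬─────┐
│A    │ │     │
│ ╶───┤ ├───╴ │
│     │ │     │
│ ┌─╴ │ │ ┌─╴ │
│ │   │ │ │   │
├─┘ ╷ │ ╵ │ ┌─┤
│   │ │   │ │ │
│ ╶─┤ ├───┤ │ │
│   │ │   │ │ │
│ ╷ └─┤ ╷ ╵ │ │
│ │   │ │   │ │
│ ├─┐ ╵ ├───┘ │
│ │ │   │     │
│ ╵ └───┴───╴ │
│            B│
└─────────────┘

Counting the maze dimensions:
Rows (vertical): 8
Columns (horizontal): 7
Dimensions: 8 × 7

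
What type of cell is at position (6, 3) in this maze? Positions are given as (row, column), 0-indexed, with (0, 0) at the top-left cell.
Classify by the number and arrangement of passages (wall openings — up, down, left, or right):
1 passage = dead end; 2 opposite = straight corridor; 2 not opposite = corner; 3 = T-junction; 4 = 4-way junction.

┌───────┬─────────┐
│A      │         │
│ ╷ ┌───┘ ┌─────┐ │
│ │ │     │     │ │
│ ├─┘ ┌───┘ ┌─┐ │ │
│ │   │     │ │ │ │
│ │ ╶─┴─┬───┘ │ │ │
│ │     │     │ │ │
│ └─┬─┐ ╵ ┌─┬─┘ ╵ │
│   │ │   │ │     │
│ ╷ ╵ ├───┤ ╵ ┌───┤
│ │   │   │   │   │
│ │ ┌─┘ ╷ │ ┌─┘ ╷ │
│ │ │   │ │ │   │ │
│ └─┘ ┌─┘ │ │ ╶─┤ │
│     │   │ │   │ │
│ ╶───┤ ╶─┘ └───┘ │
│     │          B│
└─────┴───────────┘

Checking cell at (6, 3):
Number of passages: 2
Cell type: corner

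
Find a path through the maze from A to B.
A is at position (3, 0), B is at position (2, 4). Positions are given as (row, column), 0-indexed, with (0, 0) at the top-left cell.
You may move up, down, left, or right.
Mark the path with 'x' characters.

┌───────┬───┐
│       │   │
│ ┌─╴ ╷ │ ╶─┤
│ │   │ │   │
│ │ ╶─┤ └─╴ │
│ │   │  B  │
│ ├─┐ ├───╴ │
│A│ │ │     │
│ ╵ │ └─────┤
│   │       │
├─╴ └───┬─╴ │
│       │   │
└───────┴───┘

Finding the shortest path from (3, 0) to (2, 4):
Path length: 9 steps
Directions: up → up → up → right → right → right → down → down → right

Solution:

┌───────┬───┐
│x x x x│   │
│ ┌─╴ ╷ │ ╶─┤
│x│   │x│   │
│ │ ╶─┤ └─╴ │
│x│   │x B  │
│ ├─┐ ├───╴ │
│A│ │ │     │
│ ╵ │ └─────┤
│   │       │
├─╴ └───┬─╴ │
│       │   │
└───────┴───┘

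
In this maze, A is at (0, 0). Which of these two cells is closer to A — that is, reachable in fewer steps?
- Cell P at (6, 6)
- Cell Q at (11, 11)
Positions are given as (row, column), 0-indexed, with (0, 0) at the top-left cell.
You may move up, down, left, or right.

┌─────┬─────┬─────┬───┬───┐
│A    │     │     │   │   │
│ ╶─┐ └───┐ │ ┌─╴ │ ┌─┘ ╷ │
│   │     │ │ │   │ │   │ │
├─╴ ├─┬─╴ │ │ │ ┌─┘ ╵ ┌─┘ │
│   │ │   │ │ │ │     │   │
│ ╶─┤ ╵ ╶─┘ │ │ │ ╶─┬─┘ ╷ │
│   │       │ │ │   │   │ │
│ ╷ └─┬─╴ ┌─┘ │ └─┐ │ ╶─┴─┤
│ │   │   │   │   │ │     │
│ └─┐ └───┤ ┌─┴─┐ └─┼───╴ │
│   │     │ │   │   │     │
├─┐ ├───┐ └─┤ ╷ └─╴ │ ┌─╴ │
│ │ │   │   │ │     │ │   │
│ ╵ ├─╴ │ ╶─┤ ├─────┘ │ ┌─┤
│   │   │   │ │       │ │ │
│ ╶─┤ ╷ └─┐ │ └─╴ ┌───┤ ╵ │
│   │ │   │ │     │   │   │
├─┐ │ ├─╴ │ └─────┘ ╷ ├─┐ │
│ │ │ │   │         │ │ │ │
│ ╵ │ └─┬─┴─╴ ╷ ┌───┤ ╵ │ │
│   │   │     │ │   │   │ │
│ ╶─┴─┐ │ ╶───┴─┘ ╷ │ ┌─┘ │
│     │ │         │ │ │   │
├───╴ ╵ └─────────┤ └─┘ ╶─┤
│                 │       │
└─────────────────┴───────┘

Shortest path A → P at (6, 6): 52 steps
Shortest path A → Q at (11, 11): 32 steps

Q is closer (32 steps vs 52 steps).

Path to P:

┌─────┬─────┬─────┬───┬───┐
│A    │     │     │   │   │
│ ╶─┐ └───┐ │ ┌─╴ │ ┌─┘ ╷ │
│↳ ↓│     │ │ │   │ │   │ │
├─╴ ├─┬─╴ │ │ │ ┌─┘ ╵ ┌─┘ │
│↓ ↲│ │   │ │ │ │     │   │
│ ╶─┤ ╵ ╶─┘ │ │ │ ╶─┬─┘ ╷ │
│↳ ↓│       │ │ │   │   │ │
│ ╷ └─┬─╴ ┌─┘ │ └─┐ │ ╶─┴─┤
│ │↳ ↓│   │   │   │ │     │
│ └─┐ └───┤ ┌─┴─┐ └─┼───╴ │
│   │↳ → ↓│ │   │   │↓ ← ↰│
├─┐ ├───┐ └─┤ ╷ └─╴ │ ┌─╴ │
│ │ │   │↓  │P│     │↓│↱ ↑│
│ ╵ ├─╴ │ ╶─┤ ├─────┘ │ ┌─┤
│   │   │↳ ↓│↑│  ↓ ← ↲│↑│ │
│ ╶─┤ ╷ └─┐ │ └─╴ ┌───┤ ╵ │
│   │ │   │↓│↑ ← ↲│   │↑ ↰│
├─┐ │ ├─╴ │ └─────┘ ╷ ├─┐ │
│ │ │ │   │↳ ↓      │ │ │↑│
│ ╵ │ └─┬─┴─╴ ╷ ┌───┤ ╵ │ │
│   │   │↓ ← ↲│ │↱ ↓│   │↑│
│ ╶─┴─┐ │ ╶───┴─┘ ╷ │ ┌─┘ │
│     │ │↳ → → → ↑│↓│ │↱ ↑│
├───╴ ╵ └─────────┤ └─┘ ╶─┤
│                 │↳ → ↑  │
└─────────────────┴───────┘

Path to Q:

┌─────┬─────┬─────┬───┬───┐
│A    │     │     │   │   │
│ ╶─┐ └───┐ │ ┌─╴ │ ┌─┘ ╷ │
│↳ ↓│     │ │ │   │ │   │ │
├─╴ ├─┬─╴ │ │ │ ┌─┘ ╵ ┌─┘ │
│↓ ↲│ │   │ │ │ │     │   │
│ ╶─┤ ╵ ╶─┘ │ │ │ ╶─┬─┘ ╷ │
│↳ ↓│       │ │ │   │   │ │
│ ╷ └─┬─╴ ┌─┘ │ └─┐ │ ╶─┴─┤
│ │↳ ↓│   │   │   │ │     │
│ └─┐ └───┤ ┌─┴─┐ └─┼───╴ │
│   │↳ → ↓│ │   │   │     │
├─┐ ├───┐ └─┤ ╷ └─╴ │ ┌─╴ │
│ │ │   │↓  │ │     │ │   │
│ ╵ ├─╴ │ ╶─┤ ├─────┘ │ ┌─┤
│   │   │↳ ↓│ │       │ │ │
│ ╶─┤ ╷ └─┐ │ └─╴ ┌───┤ ╵ │
│   │ │   │↓│     │   │   │
├─┐ │ ├─╴ │ └─────┘ ╷ ├─┐ │
│ │ │ │   │↳ ↓      │ │ │ │
│ ╵ │ └─┬─┴─╴ ╷ ┌───┤ ╵ │ │
│   │   │↓ ← ↲│ │↱ ↓│   │ │
│ ╶─┴─┐ │ ╶───┴─┘ ╷ │ ┌─┘ │
│     │ │↳ → → → ↑│↓│ │Q  │
├───╴ ╵ └─────────┤ └─┘ ╶─┤
│                 │↳ → ↑  │
└─────────────────┴───────┘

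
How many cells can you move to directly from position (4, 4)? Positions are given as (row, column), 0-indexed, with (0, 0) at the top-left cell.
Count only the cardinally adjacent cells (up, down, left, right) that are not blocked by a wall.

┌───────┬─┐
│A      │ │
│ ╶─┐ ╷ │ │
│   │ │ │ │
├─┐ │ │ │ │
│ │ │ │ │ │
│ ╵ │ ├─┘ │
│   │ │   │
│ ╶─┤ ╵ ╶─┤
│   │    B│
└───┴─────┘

Checking passable neighbors of (4, 4):
Neighbors: (4, 3)
Count: 1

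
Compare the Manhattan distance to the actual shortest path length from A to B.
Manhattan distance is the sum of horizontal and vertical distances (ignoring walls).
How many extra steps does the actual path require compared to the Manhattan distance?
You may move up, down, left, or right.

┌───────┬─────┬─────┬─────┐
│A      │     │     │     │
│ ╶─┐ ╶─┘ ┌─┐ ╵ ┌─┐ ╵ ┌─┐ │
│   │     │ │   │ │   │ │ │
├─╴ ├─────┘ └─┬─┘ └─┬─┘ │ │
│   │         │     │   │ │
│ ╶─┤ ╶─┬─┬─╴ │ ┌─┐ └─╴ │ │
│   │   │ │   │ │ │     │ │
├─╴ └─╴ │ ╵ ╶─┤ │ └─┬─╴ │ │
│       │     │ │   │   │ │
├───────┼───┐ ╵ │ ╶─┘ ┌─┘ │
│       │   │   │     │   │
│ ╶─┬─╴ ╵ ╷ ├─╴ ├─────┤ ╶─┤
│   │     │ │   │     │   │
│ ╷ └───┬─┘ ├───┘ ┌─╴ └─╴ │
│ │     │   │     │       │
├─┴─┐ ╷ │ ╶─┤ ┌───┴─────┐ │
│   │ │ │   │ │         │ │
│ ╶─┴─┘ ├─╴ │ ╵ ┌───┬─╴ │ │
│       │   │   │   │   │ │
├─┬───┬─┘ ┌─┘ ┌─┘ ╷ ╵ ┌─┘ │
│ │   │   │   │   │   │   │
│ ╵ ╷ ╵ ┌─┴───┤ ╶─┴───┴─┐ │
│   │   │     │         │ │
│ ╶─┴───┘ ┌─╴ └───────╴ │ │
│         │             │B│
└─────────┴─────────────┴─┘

Manhattan distance: |12 - 0| + |12 - 0| = 24
Actual path length: 32
Extra steps: 32 - 24 = 8

Solution:

┌───────┬─────┬─────┬─────┐
│A → ↓  │↱ → ↓│↱ → ↓│↱ → ↓│
│ ╶─┐ ╶─┘ ┌─┐ ╵ ┌─┐ ╵ ┌─┐ │
│   │↳ → ↑│ │↳ ↑│ │↳ ↑│ │↓│
├─╴ ├─────┘ └─┬─┘ └─┬─┘ │ │
│   │         │     │   │↓│
│ ╶─┤ ╶─┬─┬─╴ │ ┌─┐ └─╴ │ │
│   │   │ │   │ │ │     │↓│
├─╴ └─╴ │ ╵ ╶─┤ │ └─┬─╴ │ │
│       │     │ │   │   │↓│
├───────┼───┐ ╵ │ ╶─┘ ┌─┘ │
│       │   │   │     │↓ ↲│
│ ╶─┬─╴ ╵ ╷ ├─╴ ├─────┤ ╶─┤
│   │     │ │   │     │↳ ↓│
│ ╷ └───┬─┘ ├───┘ ┌─╴ └─╴ │
│ │     │   │     │      ↓│
├─┴─┐ ╷ │ ╶─┤ ┌───┴─────┐ │
│   │ │ │   │ │         │↓│
│ ╶─┴─┘ ├─╴ │ ╵ ┌───┬─╴ │ │
│       │   │   │   │   │↓│
├─┬───┬─┘ ┌─┘ ┌─┘ ╷ ╵ ┌─┘ │
│ │   │   │   │   │   │  ↓│
│ ╵ ╷ ╵ ┌─┴───┤ ╶─┴───┴─┐ │
│   │   │     │         │↓│
│ ╶─┴───┘ ┌─╴ └───────╴ │ │
│         │             │B│
└─────────┴─────────────┴─┘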